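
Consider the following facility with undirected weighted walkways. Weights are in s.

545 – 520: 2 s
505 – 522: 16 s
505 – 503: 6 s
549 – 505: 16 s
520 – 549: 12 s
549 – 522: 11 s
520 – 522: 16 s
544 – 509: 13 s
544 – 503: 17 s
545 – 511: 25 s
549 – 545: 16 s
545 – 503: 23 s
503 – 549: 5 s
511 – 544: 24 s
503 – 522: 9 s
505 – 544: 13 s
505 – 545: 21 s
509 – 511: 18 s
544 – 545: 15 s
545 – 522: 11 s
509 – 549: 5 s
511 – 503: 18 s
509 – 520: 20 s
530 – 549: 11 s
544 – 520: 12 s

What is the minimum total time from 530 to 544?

29 s

Shortest distances from 530:
530: 0
549: 11  (via 530)
503: 16  (via 549)
509: 16  (via 549)
522: 22  (via 549)
505: 22  (via 503)
520: 23  (via 549)
545: 25  (via 520)
544: 29  (via 509)
Shortest route: 530–549–509–544 = 29 s.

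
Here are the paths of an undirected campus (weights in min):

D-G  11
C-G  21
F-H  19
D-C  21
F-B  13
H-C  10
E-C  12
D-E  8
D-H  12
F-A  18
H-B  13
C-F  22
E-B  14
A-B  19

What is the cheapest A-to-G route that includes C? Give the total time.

Shortest A→C: A–F–C = 40
Best C to G: C–G costing 21
Total via C: 40 + 21 = 61 min.

61 min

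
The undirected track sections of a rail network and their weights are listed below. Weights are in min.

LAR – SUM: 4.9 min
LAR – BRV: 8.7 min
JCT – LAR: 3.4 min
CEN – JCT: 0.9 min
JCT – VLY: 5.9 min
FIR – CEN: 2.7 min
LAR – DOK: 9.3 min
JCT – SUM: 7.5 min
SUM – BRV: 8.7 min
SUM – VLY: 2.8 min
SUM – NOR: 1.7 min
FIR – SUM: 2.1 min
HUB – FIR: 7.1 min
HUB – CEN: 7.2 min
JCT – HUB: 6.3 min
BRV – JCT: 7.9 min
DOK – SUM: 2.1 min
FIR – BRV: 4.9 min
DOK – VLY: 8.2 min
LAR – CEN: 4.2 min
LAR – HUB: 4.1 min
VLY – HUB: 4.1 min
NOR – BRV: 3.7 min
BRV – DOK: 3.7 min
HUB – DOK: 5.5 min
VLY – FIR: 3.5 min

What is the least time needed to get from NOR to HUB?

Candidate routes:
NOR–SUM–VLY–HUB: 1.7+2.8+4.1 = 8.6
NOR–SUM–DOK–HUB: 1.7+2.1+5.5 = 9.3
The minimum is 8.6 min via NOR–SUM–VLY–HUB.

8.6 min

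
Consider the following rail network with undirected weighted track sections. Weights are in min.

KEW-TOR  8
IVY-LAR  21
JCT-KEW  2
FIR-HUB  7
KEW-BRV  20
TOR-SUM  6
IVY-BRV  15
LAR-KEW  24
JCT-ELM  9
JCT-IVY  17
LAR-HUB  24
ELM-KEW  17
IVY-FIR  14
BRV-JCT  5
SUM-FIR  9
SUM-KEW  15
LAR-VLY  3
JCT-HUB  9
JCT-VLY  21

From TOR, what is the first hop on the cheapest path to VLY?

Enumerating some paths:
TOR–KEW–JCT–VLY: 8+2+21 = 31
TOR–KEW–LAR–VLY: 8+24+3 = 35
Cheapest is TOR–KEW–JCT–VLY at 31 min.
So from TOR the first move is to KEW.

KEW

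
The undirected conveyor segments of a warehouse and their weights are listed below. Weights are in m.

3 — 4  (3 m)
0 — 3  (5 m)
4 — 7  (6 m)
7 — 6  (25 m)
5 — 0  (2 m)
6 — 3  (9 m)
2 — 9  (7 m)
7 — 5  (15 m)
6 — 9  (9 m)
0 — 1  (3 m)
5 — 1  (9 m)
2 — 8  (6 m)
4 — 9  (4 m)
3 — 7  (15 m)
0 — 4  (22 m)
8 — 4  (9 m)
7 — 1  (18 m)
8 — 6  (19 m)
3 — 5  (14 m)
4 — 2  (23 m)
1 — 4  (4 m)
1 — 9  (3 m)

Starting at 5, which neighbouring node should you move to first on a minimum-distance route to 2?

Enumerating some paths:
5 → 1 → 9 → 2: 9+3+7 = 19
5 → 0 → 3 → 4 → 9 → 2: 2+5+3+4+7 = 21
5 → 0 → 1 → 4 → 9 → 2: 2+3+4+4+7 = 20
5 → 0 → 1 → 9 → 2: 2+3+3+7 = 15
Cheapest is 5 → 0 → 1 → 9 → 2 at 15 m.
So from 5 the first move is to 0.

0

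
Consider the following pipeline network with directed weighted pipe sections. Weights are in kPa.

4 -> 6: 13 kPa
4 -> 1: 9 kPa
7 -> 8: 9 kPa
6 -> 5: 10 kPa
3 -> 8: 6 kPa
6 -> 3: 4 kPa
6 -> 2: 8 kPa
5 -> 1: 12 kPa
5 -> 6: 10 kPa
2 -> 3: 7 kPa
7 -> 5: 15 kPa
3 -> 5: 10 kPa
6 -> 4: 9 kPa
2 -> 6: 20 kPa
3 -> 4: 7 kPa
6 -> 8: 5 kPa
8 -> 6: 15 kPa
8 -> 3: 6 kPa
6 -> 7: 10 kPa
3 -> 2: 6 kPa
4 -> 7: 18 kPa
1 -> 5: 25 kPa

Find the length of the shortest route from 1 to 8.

40 kPa

Compare a few routes:
1 - 5 - 6 - 2 - 3 - 8: 25+10+8+7+6 = 56
1 - 5 - 6 - 7 - 8: 25+10+10+9 = 54
1 - 5 - 6 - 3 - 8: 25+10+4+6 = 45
1 - 5 - 6 - 8: 25+10+5 = 40
The minimum is 40 kPa via 1 - 5 - 6 - 8.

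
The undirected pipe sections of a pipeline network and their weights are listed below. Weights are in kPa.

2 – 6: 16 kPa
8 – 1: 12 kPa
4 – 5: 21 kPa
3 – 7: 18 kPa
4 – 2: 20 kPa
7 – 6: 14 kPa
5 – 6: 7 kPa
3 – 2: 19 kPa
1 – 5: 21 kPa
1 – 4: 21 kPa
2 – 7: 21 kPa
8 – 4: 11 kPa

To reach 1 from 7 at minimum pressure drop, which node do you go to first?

Enumerating some paths:
7–6–5–1: 14+7+21 = 42
7–6–5–4–1: 14+7+21+21 = 63
7–2–4–8–1: 21+20+11+12 = 64
7–2–4–1: 21+20+21 = 62
The minimum is 42 kPa via 7–6–5–1.
So from 7 the first move is to 6.

6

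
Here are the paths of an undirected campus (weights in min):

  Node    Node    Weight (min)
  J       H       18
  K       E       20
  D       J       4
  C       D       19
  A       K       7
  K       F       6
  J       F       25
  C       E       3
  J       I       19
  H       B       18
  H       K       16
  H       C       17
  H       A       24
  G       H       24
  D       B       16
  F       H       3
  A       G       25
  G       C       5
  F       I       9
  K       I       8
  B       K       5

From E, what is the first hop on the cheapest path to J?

C

Enumerating some paths:
E–C–D–J: 3+19+4 = 26
E–C–H–J: 3+17+18 = 38
The minimum is 26 min via E–C–D–J.
So from E the first move is to C.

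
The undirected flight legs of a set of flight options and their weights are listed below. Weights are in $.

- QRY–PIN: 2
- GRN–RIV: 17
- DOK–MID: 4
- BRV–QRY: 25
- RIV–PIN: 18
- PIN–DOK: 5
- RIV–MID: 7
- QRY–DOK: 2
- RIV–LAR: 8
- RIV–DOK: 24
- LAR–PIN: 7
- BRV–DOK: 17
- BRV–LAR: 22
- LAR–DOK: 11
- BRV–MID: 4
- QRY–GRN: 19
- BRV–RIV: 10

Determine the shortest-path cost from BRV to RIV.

Running Dijkstra from BRV:
BRV: 0
MID: 4  (via BRV)
DOK: 8  (via MID)
RIV: 10  (via BRV)
Shortest route: BRV → RIV = $10.

$10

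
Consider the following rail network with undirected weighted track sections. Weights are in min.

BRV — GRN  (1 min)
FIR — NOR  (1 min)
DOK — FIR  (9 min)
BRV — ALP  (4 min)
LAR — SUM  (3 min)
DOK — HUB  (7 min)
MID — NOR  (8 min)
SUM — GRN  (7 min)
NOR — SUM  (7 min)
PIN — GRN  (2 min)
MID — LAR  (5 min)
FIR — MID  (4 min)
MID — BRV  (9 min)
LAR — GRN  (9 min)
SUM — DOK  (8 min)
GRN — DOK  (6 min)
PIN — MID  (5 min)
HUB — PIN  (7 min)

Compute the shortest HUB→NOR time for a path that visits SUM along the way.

22 min

Best HUB to SUM: HUB → DOK → SUM costing 15
Best SUM to NOR: SUM → NOR costing 7
Total via SUM: 15 + 7 = 22 min.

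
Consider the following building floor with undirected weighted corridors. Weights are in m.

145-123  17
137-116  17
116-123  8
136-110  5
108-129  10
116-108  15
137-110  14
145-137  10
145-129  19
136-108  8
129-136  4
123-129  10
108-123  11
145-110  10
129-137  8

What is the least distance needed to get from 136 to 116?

Enumerating some paths:
136 - 108 - 116: 8+15 = 23
136 - 108 - 123 - 116: 8+11+8 = 27
136 - 129 - 123 - 116: 4+10+8 = 22
136 - 129 - 108 - 116: 4+10+15 = 29
The minimum is 22 m via 136 - 129 - 123 - 116.

22 m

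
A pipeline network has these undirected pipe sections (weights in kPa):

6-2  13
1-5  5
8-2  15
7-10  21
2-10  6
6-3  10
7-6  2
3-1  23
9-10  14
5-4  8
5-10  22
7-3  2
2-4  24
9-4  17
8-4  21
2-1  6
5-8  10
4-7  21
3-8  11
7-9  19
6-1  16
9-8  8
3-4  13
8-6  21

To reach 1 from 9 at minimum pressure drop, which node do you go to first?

Candidate routes:
9 - 8 - 5 - 1: 8+10+5 = 23
9 - 8 - 2 - 1: 8+15+6 = 29
9 - 4 - 5 - 1: 17+8+5 = 30
9 - 10 - 2 - 1: 14+6+6 = 26
The minimum is 23 kPa via 9 - 8 - 5 - 1.
So from 9 the first move is to 8.

8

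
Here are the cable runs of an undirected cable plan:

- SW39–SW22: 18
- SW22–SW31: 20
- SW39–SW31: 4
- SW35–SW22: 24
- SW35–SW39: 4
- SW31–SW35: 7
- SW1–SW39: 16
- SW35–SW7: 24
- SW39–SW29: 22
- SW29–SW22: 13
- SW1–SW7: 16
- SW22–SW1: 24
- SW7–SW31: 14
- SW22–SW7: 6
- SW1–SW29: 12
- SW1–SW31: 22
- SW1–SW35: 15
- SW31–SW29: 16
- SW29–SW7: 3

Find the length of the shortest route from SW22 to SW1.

21

Shortest distances from SW22:
SW22: 0
SW7: 6  (via SW22)
SW29: 9  (via SW7)
SW39: 18  (via SW22)
SW31: 20  (via SW22)
SW1: 21  (via SW29)
Shortest route: SW22 → SW7 → SW29 → SW1 = 21.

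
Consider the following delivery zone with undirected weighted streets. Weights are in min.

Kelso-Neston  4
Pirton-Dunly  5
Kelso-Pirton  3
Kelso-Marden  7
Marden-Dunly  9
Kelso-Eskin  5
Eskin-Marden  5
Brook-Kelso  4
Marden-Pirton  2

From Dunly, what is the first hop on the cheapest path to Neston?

Candidate routes:
Dunly–Pirton–Kelso–Neston: 5+3+4 = 12
Dunly–Pirton–Marden–Kelso–Neston: 5+2+7+4 = 18
Dunly–Marden–Pirton–Kelso–Neston: 9+2+3+4 = 18
The minimum is 12 min via Dunly–Pirton–Kelso–Neston.
So from Dunly the first move is to Pirton.

Pirton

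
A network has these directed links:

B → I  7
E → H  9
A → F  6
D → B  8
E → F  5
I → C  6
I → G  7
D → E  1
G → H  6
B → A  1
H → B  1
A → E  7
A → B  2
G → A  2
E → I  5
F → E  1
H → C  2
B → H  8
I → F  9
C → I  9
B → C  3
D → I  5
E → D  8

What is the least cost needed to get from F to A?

12

Candidate routes:
F–E–H–B–A: 1+9+1+1 = 12
F–E–I–G–A: 1+5+7+2 = 15
F–E–I–G–H–B–A: 1+5+7+6+1+1 = 21
F–E–D–B–A: 1+8+8+1 = 18
The minimum is 12 via F–E–H–B–A.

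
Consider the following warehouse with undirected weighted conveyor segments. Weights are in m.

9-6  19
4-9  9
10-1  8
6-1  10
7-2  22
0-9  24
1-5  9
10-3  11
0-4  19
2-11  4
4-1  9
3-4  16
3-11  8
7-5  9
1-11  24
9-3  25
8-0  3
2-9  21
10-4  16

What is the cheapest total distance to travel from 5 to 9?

Settle nodes by increasing distance from 5:
5: 0
1: 9  (via 5)
7: 9  (via 5)
10: 17  (via 1)
4: 18  (via 1)
6: 19  (via 1)
9: 27  (via 4)
Shortest route: 5 → 1 → 4 → 9 = 27 m.

27 m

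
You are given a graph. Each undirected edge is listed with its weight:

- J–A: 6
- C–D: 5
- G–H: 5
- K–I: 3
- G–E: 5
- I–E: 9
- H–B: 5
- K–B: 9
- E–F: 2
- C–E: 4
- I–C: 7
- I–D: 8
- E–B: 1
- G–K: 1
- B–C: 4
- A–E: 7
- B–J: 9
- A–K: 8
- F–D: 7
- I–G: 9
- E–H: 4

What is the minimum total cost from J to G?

15

Running Dijkstra from J:
J: 0
A: 6  (via J)
B: 9  (via J)
E: 10  (via B)
F: 12  (via E)
C: 13  (via B)
H: 14  (via B)
K: 14  (via A)
G: 15  (via E)
Shortest route: J–B–E–G = 15.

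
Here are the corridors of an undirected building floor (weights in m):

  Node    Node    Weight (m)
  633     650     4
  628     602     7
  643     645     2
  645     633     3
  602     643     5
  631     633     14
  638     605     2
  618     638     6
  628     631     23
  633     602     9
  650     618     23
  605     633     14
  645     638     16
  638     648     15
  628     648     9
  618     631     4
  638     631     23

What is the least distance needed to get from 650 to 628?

Shortest distances from 650:
650: 0
633: 4  (via 650)
645: 7  (via 633)
643: 9  (via 645)
602: 13  (via 633)
605: 18  (via 633)
631: 18  (via 633)
638: 20  (via 605)
628: 20  (via 602)
Shortest route: 650–633–602–628 = 20 m.

20 m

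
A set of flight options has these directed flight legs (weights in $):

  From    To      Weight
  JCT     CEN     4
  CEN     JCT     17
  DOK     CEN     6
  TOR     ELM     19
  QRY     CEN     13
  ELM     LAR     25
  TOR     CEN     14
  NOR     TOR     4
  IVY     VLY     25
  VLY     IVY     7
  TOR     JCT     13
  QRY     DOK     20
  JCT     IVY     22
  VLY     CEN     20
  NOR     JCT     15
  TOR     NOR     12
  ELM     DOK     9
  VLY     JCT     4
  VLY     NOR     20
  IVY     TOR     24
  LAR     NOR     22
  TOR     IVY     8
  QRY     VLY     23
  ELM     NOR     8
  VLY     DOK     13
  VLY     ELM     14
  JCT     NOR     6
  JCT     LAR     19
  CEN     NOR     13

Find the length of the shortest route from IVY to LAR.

$48

Shortest distances from IVY:
IVY: 0
TOR: 24  (via IVY)
VLY: 25  (via IVY)
JCT: 29  (via VLY)
CEN: 33  (via JCT)
NOR: 35  (via JCT)
DOK: 38  (via VLY)
ELM: 39  (via VLY)
LAR: 48  (via JCT)
Shortest route: IVY → VLY → JCT → LAR = $48.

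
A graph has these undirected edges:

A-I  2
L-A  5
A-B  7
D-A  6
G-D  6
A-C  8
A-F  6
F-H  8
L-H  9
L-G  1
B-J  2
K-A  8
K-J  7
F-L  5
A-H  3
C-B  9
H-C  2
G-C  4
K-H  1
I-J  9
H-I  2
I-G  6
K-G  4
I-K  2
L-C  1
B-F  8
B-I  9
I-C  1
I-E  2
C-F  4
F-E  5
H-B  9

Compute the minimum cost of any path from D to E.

10

Enumerating some paths:
D → A → H → I → E: 6+3+2+2 = 13
D → G → C → I → E: 6+4+1+2 = 13
D → G → L → C → I → E: 6+1+1+1+2 = 11
D → A → I → E: 6+2+2 = 10
Cheapest is D → A → I → E at 10.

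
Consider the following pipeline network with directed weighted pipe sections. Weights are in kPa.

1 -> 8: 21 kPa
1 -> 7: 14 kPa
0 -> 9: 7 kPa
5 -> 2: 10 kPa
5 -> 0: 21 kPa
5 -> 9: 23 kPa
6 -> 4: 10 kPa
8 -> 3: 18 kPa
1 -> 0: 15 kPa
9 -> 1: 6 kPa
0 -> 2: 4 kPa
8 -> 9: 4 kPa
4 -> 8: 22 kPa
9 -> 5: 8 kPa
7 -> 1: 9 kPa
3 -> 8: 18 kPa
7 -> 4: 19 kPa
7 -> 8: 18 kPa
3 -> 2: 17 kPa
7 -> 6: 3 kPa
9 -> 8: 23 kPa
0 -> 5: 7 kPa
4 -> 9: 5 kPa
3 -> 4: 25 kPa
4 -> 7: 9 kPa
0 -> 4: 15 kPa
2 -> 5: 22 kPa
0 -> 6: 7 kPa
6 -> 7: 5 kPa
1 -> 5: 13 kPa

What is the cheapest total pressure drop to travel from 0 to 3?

Settle nodes by increasing distance from 0:
0: 0
2: 4  (via 0)
5: 7  (via 0)
6: 7  (via 0)
9: 7  (via 0)
7: 12  (via 6)
1: 13  (via 9)
4: 15  (via 0)
8: 30  (via 9)
3: 48  (via 8)
Shortest route: 0–9–8–3 = 48 kPa.

48 kPa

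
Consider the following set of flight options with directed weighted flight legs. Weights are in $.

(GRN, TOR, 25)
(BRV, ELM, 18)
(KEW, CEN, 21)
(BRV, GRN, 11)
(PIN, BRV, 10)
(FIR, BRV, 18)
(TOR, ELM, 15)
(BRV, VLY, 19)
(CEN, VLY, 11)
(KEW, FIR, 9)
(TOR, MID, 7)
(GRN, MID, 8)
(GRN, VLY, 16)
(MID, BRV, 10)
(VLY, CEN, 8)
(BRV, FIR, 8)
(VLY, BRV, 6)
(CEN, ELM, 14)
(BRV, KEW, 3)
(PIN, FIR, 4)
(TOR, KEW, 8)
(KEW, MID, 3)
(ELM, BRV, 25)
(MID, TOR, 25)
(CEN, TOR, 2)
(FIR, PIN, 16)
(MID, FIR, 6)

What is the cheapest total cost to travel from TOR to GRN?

$28

Settle nodes by increasing distance from TOR:
TOR: 0
MID: 7  (via TOR)
KEW: 8  (via TOR)
FIR: 13  (via MID)
ELM: 15  (via TOR)
BRV: 17  (via MID)
GRN: 28  (via BRV)
Shortest route: TOR → MID → BRV → GRN = $28.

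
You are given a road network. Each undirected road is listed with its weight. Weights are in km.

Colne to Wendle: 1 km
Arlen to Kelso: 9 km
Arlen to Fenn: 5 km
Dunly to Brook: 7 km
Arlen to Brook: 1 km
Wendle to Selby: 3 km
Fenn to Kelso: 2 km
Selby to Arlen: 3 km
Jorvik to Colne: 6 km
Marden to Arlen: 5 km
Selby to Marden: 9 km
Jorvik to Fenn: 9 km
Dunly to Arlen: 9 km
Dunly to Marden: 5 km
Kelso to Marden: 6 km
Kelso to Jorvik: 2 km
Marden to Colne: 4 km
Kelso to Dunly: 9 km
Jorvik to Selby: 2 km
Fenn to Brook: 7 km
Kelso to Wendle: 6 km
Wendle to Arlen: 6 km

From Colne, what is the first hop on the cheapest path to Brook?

Compare a few routes:
Colne - Wendle - Arlen - Brook: 1+6+1 = 8
Colne - Marden - Arlen - Brook: 4+5+1 = 10
The minimum is 8 km via Colne - Wendle - Arlen - Brook.
So from Colne the first move is to Wendle.

Wendle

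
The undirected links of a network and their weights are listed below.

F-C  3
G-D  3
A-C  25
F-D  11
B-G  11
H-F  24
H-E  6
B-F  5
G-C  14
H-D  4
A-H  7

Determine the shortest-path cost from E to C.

Enumerating some paths:
E → H → D → G → C: 6+4+3+14 = 27
E → H → D → F → C: 6+4+11+3 = 24
The minimum is 24 via E → H → D → F → C.

24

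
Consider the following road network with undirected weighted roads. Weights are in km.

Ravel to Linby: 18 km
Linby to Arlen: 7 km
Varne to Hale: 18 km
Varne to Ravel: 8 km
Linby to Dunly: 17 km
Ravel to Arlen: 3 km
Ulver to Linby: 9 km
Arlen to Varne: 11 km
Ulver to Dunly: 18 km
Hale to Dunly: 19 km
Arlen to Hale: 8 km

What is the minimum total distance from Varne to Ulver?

Compare a few routes:
Varne → Ravel → Linby → Ulver: 8+18+9 = 35
Varne → Arlen → Linby → Ulver: 11+7+9 = 27
Varne → Arlen → Ravel → Linby → Ulver: 11+3+18+9 = 41
The minimum is 27 km via Varne → Arlen → Linby → Ulver.

27 km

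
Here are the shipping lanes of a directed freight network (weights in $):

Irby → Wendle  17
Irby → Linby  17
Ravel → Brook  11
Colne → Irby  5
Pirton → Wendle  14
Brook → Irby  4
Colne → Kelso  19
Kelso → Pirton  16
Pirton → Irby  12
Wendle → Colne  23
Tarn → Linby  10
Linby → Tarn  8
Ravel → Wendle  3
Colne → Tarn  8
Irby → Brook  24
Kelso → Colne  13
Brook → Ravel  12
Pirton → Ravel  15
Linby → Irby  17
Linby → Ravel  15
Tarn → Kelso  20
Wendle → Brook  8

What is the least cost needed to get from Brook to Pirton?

$65

Compare a few routes:
Brook → Ravel → Wendle → Colne → Tarn → Kelso → Pirton: 12+3+23+8+20+16 = 82
Brook → Ravel → Wendle → Colne → Kelso → Pirton: 12+3+23+19+16 = 73
Brook → Irby → Linby → Tarn → Kelso → Pirton: 4+17+8+20+16 = 65
Brook → Irby → Wendle → Colne → Kelso → Pirton: 4+17+23+19+16 = 79
The minimum is $65 via Brook → Irby → Linby → Tarn → Kelso → Pirton.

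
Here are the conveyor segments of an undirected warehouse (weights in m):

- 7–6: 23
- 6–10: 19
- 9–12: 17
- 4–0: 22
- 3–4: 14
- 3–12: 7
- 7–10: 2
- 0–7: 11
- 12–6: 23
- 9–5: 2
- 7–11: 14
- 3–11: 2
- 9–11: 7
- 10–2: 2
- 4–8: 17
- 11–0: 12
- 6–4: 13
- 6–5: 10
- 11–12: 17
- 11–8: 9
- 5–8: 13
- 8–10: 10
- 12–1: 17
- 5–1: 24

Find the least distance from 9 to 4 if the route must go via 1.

Best 9 to 1: 9 → 5 → 1 costing 26
Best 1 to 4: 1 → 12 → 3 → 4 costing 38
Total via 1: 26 + 38 = 64 m.

64 m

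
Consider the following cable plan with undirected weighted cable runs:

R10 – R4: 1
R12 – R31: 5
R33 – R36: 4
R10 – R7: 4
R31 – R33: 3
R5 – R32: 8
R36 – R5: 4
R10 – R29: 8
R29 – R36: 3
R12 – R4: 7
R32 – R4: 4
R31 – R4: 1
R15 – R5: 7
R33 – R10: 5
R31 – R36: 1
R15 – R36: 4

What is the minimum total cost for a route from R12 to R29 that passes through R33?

Best R12 to R33: R12–R31–R33 costing 8
Best R33 to R29: R33–R36–R29 costing 7
Total via R33: 8 + 7 = 15.

15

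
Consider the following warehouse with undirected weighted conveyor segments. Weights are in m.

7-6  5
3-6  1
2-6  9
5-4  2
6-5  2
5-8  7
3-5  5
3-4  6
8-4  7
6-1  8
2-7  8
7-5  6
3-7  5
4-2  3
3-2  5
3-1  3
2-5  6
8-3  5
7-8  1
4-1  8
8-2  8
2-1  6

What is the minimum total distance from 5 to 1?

Candidate routes:
5–6–3–1: 2+1+3 = 6
5–3–1: 5+3 = 8
5–4–1: 2+8 = 10
The minimum is 6 m via 5–6–3–1.

6 m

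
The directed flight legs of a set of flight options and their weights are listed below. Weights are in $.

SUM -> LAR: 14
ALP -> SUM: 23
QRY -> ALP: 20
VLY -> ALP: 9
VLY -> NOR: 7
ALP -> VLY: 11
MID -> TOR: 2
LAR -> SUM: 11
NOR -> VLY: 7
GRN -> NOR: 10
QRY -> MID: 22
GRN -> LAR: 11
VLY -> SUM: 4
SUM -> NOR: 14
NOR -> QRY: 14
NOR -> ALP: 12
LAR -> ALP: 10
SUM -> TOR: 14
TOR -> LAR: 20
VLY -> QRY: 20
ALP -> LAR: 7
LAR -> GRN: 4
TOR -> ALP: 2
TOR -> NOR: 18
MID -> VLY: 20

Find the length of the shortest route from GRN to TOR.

Candidate routes:
GRN - NOR - QRY - MID - TOR: 10+14+22+2 = 48
GRN - LAR - SUM - TOR: 11+11+14 = 36
GRN - NOR - VLY - SUM - TOR: 10+7+4+14 = 35
The minimum is $35 via GRN - NOR - VLY - SUM - TOR.

$35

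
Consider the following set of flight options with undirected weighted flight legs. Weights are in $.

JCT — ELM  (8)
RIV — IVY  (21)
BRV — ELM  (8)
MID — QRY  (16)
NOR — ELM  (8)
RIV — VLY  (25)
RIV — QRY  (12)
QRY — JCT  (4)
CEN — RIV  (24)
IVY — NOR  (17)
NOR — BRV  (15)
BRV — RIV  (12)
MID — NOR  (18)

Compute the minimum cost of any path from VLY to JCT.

$41

Enumerating some paths:
VLY - RIV - BRV - ELM - JCT: 25+12+8+8 = 53
VLY - RIV - QRY - JCT: 25+12+4 = 41
The minimum is $41 via VLY - RIV - QRY - JCT.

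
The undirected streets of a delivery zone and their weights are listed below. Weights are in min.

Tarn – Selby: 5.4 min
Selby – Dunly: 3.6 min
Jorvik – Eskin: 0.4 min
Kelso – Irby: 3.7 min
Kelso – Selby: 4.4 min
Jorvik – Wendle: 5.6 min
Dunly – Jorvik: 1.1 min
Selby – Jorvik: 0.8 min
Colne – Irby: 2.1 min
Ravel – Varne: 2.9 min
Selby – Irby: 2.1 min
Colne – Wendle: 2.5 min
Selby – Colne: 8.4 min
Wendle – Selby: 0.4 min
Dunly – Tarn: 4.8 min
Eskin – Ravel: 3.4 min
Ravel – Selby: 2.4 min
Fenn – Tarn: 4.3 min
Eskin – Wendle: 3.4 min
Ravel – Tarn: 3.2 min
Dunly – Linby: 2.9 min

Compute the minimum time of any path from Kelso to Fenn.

Running Dijkstra from Kelso:
Kelso: 0
Irby: 3.7  (via Kelso)
Selby: 4.4  (via Kelso)
Wendle: 4.8  (via Selby)
Jorvik: 5.2  (via Selby)
Eskin: 5.6  (via Jorvik)
Colne: 5.8  (via Irby)
Dunly: 6.3  (via Jorvik)
Ravel: 6.8  (via Selby)
Linby: 9.2  (via Dunly)
Varne: 9.7  (via Ravel)
Tarn: 9.8  (via Selby)
Fenn: 14.1  (via Tarn)
Shortest route: Kelso–Selby–Tarn–Fenn = 14.1 min.

14.1 min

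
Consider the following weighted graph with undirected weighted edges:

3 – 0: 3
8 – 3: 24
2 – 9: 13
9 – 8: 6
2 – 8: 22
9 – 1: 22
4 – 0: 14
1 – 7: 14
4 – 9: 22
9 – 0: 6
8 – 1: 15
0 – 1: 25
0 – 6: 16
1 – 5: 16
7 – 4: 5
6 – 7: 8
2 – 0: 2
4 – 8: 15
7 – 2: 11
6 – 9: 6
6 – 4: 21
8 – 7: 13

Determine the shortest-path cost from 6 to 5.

38

Enumerating some paths:
6 - 9 - 8 - 1 - 5: 6+6+15+16 = 43
6 - 7 - 1 - 5: 8+14+16 = 38
The minimum is 38 via 6 - 7 - 1 - 5.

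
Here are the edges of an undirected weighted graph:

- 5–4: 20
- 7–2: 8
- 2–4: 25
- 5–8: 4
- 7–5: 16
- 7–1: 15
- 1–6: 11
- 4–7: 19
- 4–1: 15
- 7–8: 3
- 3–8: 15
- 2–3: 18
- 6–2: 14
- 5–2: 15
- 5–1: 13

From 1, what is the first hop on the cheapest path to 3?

5

Compare a few routes:
1 - 7 - 2 - 3: 15+8+18 = 41
1 - 7 - 8 - 3: 15+3+15 = 33
1 - 5 - 8 - 3: 13+4+15 = 32
Cheapest is 1 - 5 - 8 - 3 at 32.
So from 1 the first move is to 5.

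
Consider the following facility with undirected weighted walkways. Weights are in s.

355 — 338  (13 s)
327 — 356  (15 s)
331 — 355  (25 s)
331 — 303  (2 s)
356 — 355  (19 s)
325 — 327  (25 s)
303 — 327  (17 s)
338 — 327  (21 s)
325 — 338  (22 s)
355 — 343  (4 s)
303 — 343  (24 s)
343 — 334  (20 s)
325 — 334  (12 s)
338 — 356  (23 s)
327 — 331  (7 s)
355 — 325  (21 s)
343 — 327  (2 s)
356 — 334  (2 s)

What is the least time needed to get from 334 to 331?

24 s

Running Dijkstra from 334:
334: 0
356: 2  (via 334)
325: 12  (via 334)
327: 17  (via 356)
343: 19  (via 327)
355: 21  (via 356)
331: 24  (via 327)
Shortest route: 334–356–327–331 = 24 s.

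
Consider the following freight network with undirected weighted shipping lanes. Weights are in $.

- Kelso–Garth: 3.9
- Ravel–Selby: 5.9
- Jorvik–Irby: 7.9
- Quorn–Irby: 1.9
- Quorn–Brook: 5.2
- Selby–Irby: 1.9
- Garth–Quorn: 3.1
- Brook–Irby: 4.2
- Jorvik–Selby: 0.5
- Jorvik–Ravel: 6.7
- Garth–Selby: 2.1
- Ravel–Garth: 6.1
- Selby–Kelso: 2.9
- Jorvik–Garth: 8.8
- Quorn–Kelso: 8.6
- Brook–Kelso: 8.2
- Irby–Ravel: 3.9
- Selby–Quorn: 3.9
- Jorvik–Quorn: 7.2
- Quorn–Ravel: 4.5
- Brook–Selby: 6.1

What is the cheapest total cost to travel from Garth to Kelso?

$3.9

Enumerating some paths:
Garth - Selby - Kelso: 2.1+2.9 = 5
Garth - Kelso: 3.9 = 3.9
Cheapest is Garth - Kelso at $3.9.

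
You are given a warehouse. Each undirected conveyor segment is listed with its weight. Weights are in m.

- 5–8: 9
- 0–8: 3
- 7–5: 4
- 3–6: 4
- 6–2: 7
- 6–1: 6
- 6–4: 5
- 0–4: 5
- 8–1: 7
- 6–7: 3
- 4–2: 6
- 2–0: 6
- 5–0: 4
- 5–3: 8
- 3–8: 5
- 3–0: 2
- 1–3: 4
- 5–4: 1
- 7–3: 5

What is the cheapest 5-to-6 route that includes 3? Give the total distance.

Shortest 5→3: 5 → 0 → 3 = 6
Best 3 to 6: 3 → 6 costing 4
Total via 3: 6 + 4 = 10 m.

10 m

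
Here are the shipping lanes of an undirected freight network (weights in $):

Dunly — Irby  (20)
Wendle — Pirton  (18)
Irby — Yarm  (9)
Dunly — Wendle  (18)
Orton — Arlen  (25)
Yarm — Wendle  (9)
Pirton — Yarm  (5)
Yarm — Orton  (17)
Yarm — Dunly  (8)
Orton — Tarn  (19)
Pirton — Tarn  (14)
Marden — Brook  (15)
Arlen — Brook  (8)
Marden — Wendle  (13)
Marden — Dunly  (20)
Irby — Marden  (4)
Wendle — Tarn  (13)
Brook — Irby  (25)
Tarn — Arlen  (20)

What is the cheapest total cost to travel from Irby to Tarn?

$28

Enumerating some paths:
Irby–Marden–Wendle–Yarm–Pirton–Tarn: 4+13+9+5+14 = 45
Irby–Yarm–Pirton–Tarn: 9+5+14 = 28
Irby–Marden–Wendle–Tarn: 4+13+13 = 30
Irby–Yarm–Wendle–Tarn: 9+9+13 = 31
Cheapest is Irby–Yarm–Pirton–Tarn at $28.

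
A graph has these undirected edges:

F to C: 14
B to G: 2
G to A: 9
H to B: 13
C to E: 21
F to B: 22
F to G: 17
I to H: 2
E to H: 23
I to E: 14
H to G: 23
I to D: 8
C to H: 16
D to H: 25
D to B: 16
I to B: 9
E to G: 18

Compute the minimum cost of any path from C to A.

38

Running Dijkstra from C:
C: 0
F: 14  (via C)
H: 16  (via C)
I: 18  (via H)
E: 21  (via C)
D: 26  (via I)
B: 27  (via I)
G: 29  (via B)
A: 38  (via G)
Shortest route: C–H–I–B–G–A = 38.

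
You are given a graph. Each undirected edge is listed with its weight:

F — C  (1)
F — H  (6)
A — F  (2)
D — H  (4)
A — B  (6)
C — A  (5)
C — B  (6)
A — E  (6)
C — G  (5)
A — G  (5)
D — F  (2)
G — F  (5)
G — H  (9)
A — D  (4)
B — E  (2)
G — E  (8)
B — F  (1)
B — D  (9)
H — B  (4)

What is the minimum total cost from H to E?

Compare a few routes:
H → D → F → B → E: 4+2+1+2 = 9
H → B → E: 4+2 = 6
Cheapest is H → B → E at 6.

6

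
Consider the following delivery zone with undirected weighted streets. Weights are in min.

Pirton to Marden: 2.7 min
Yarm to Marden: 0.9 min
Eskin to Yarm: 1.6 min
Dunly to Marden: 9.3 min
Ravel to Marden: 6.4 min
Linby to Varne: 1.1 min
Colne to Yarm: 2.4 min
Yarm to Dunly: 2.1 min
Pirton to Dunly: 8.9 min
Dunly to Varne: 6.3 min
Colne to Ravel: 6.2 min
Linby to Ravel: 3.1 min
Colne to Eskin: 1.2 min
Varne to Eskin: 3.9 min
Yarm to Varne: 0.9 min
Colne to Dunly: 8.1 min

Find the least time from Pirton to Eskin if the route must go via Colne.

Shortest Pirton→Colne: Pirton → Marden → Yarm → Colne = 6
Best Colne to Eskin: Colne → Eskin costing 1.2
Total via Colne: 6 + 1.2 = 7.2 min.

7.2 min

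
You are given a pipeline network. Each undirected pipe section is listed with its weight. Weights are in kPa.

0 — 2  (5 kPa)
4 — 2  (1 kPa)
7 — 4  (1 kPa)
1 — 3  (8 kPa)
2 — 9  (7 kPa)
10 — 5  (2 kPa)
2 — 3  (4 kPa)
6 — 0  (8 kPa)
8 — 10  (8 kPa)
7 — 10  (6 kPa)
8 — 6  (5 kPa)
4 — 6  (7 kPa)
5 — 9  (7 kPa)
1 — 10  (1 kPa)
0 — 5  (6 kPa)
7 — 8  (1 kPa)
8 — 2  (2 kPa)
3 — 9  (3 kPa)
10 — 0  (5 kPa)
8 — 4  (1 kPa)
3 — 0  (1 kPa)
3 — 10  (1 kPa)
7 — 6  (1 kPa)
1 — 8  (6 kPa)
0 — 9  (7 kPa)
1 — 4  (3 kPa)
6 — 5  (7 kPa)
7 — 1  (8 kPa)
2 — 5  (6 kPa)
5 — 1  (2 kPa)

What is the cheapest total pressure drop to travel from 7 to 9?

9 kPa

Running Dijkstra from 7:
7: 0
4: 1  (via 7)
6: 1  (via 7)
8: 1  (via 7)
2: 2  (via 4)
1: 4  (via 4)
10: 5  (via 1)
3: 6  (via 2)
5: 6  (via 1)
0: 7  (via 2)
9: 9  (via 2)
Shortest route: 7–4–2–9 = 9 kPa.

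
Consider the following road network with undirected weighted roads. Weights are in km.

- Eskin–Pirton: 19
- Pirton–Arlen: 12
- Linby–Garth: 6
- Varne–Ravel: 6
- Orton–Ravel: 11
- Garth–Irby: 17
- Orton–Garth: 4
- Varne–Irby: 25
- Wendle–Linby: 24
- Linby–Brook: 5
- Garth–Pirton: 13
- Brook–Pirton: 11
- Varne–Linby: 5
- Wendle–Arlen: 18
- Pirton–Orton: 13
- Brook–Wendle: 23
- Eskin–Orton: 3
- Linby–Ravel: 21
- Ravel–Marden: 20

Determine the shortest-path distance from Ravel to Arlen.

36 km

Candidate routes:
Ravel - Varne - Linby - Garth - Pirton - Arlen: 6+5+6+13+12 = 42
Ravel - Orton - Pirton - Arlen: 11+13+12 = 36
Ravel - Orton - Garth - Pirton - Arlen: 11+4+13+12 = 40
Ravel - Varne - Linby - Brook - Pirton - Arlen: 6+5+5+11+12 = 39
The minimum is 36 km via Ravel - Orton - Pirton - Arlen.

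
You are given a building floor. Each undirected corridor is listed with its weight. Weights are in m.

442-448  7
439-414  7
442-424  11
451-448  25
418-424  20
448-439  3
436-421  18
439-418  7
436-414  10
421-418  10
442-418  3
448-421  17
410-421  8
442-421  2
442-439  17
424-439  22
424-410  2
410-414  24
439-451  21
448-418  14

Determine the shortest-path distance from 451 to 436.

Running Dijkstra from 451:
451: 0
439: 21  (via 451)
448: 24  (via 439)
414: 28  (via 439)
418: 28  (via 439)
442: 31  (via 448)
421: 33  (via 442)
436: 38  (via 414)
Shortest route: 451 → 439 → 414 → 436 = 38 m.

38 m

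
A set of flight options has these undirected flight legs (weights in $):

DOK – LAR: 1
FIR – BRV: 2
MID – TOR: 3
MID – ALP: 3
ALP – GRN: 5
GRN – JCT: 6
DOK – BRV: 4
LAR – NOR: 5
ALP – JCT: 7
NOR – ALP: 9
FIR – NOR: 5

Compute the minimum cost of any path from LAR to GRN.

$19

Compare a few routes:
LAR - DOK - BRV - FIR - NOR - ALP - GRN: 1+4+2+5+9+5 = 26
LAR - NOR - ALP - GRN: 5+9+5 = 19
The minimum is $19 via LAR - NOR - ALP - GRN.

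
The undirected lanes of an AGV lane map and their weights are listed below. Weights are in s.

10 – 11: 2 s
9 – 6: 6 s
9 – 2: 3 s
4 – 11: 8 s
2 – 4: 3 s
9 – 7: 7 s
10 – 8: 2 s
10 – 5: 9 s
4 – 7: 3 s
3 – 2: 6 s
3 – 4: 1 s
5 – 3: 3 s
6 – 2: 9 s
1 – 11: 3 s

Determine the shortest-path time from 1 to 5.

Enumerating some paths:
1 → 11 → 10 → 5: 3+2+9 = 14
1 → 11 → 4 → 3 → 5: 3+8+1+3 = 15
Cheapest is 1 → 11 → 10 → 5 at 14 s.

14 s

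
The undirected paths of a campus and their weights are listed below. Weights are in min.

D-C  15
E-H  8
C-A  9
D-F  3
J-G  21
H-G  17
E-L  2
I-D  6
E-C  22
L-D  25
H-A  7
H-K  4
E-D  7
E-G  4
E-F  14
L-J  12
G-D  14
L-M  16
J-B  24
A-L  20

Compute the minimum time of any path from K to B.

50 min

Shortest distances from K:
K: 0
H: 4  (via K)
A: 11  (via H)
E: 12  (via H)
L: 14  (via E)
G: 16  (via E)
D: 19  (via E)
C: 20  (via A)
F: 22  (via D)
I: 25  (via D)
J: 26  (via L)
M: 30  (via L)
B: 50  (via J)
Shortest route: K → H → E → L → J → B = 50 min.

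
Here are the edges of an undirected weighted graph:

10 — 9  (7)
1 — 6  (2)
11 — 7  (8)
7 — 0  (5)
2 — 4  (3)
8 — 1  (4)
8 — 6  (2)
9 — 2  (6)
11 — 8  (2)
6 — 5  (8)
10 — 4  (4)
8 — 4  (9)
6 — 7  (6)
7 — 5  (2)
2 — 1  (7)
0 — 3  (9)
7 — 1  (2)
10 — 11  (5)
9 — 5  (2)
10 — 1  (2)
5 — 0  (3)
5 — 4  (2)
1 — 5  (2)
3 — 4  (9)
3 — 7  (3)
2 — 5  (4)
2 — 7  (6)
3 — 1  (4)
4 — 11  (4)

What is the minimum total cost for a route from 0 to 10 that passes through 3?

14

Best 0 to 3: 0 → 7 → 3 costing 8
Best 3 to 10: 3 → 1 → 10 costing 6
Total via 3: 8 + 6 = 14.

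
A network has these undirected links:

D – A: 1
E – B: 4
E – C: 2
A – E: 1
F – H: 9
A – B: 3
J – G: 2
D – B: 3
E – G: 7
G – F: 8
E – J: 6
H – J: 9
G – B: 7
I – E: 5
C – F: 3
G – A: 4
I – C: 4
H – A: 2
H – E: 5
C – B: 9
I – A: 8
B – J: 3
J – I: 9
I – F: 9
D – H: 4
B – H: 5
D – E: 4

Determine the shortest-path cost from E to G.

5

Compare a few routes:
E → G: 7 = 7
E → A → G: 1+4 = 5
Cheapest is E → A → G at 5.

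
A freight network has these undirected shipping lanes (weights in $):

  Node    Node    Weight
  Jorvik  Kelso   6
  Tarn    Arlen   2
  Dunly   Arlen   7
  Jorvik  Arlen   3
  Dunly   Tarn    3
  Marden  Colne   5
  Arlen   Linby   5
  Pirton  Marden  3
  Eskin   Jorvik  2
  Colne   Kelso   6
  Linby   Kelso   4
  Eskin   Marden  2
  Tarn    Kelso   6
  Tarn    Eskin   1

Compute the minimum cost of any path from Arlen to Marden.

Enumerating some paths:
Arlen–Tarn–Eskin–Marden: 2+1+2 = 5
Arlen–Jorvik–Eskin–Marden: 3+2+2 = 7
The minimum is $5 via Arlen–Tarn–Eskin–Marden.

$5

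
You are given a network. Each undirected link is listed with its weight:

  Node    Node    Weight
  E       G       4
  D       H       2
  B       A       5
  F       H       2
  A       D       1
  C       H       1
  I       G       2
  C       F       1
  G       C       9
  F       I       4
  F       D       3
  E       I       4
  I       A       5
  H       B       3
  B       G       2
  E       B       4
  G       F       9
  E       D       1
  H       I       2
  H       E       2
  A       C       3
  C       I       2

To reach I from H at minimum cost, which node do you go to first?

Enumerating some paths:
H–C–I: 1+2 = 3
H–I: 2 = 2
The minimum is 2 via H–I.
So from H the first move is to I.

I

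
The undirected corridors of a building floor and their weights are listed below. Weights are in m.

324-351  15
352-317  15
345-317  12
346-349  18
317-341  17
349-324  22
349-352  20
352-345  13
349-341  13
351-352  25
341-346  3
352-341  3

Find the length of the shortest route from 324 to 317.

Settle nodes by increasing distance from 324:
324: 0
351: 15  (via 324)
349: 22  (via 324)
341: 35  (via 349)
346: 38  (via 341)
352: 38  (via 341)
345: 51  (via 352)
317: 52  (via 341)
Shortest route: 324–349–341–317 = 52 m.

52 m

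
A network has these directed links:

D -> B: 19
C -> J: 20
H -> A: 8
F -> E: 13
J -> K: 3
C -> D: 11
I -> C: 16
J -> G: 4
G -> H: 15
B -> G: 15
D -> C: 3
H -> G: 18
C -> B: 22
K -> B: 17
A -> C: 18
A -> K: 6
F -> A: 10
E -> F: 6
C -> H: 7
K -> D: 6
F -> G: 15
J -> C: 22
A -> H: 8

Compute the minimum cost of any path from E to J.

51

Settle nodes by increasing distance from E:
E: 0
F: 6  (via E)
A: 16  (via F)
G: 21  (via F)
K: 22  (via A)
H: 24  (via A)
D: 28  (via K)
C: 31  (via D)
B: 39  (via K)
J: 51  (via C)
Shortest route: E → F → A → K → D → C → J = 51.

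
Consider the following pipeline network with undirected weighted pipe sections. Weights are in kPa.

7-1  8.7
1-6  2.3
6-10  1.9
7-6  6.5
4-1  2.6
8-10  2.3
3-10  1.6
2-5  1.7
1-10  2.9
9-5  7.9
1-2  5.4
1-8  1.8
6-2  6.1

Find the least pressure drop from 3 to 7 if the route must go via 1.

13.2 kPa

Shortest 3→1: 3 → 10 → 1 = 4.5
Best 1 to 7: 1 → 7 costing 8.7
Total via 1: 4.5 + 8.7 = 13.2 kPa.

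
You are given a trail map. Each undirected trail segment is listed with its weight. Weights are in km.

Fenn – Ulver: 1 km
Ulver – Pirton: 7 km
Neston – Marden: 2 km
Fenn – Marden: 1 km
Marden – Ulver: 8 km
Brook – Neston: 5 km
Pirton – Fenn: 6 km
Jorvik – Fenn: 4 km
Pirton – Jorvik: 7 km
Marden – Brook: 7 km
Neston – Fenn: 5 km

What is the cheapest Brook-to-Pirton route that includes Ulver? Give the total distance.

Shortest Brook→Ulver: Brook → Marden → Fenn → Ulver = 9
Shortest Ulver→Pirton: Ulver → Pirton = 7
Total via Ulver: 9 + 7 = 16 km.

16 km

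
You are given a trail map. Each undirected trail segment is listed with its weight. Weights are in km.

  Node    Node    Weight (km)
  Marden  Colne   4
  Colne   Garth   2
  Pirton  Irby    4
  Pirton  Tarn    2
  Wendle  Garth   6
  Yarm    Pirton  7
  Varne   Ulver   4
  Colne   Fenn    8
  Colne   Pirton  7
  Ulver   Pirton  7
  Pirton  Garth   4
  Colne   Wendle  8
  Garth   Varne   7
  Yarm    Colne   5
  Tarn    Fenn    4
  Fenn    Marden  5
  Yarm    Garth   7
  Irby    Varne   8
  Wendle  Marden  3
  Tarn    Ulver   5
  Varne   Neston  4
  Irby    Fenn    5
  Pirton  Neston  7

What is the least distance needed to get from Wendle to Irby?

13 km

Shortest distances from Wendle:
Wendle: 0
Marden: 3  (via Wendle)
Garth: 6  (via Wendle)
Colne: 7  (via Marden)
Fenn: 8  (via Marden)
Pirton: 10  (via Garth)
Yarm: 12  (via Colne)
Tarn: 12  (via Fenn)
Varne: 13  (via Garth)
Irby: 13  (via Fenn)
Shortest route: Wendle → Marden → Fenn → Irby = 13 km.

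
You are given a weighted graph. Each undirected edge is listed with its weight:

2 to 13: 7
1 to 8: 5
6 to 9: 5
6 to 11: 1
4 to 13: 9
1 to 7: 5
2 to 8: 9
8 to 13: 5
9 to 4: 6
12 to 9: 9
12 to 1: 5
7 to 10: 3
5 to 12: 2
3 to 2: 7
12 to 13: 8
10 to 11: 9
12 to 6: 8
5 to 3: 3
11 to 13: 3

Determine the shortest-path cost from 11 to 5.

Running Dijkstra from 11:
11: 0
6: 1  (via 11)
13: 3  (via 11)
9: 6  (via 6)
8: 8  (via 13)
10: 9  (via 11)
12: 9  (via 6)
2: 10  (via 13)
5: 11  (via 12)
Shortest route: 11 → 6 → 12 → 5 = 11.

11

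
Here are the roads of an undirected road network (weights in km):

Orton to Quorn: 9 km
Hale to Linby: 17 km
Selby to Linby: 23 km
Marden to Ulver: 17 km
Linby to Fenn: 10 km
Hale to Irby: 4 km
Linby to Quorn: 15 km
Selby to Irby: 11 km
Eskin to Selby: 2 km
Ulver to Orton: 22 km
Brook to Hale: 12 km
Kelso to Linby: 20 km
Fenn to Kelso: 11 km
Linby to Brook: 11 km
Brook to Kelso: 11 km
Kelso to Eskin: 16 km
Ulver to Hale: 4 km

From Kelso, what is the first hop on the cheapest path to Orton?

Linby

Candidate routes:
Kelso–Fenn–Linby–Quorn–Orton: 11+10+15+9 = 45
Kelso–Brook–Linby–Quorn–Orton: 11+11+15+9 = 46
Kelso–Linby–Quorn–Orton: 20+15+9 = 44
The minimum is 44 km via Kelso–Linby–Quorn–Orton.
So from Kelso the first move is to Linby.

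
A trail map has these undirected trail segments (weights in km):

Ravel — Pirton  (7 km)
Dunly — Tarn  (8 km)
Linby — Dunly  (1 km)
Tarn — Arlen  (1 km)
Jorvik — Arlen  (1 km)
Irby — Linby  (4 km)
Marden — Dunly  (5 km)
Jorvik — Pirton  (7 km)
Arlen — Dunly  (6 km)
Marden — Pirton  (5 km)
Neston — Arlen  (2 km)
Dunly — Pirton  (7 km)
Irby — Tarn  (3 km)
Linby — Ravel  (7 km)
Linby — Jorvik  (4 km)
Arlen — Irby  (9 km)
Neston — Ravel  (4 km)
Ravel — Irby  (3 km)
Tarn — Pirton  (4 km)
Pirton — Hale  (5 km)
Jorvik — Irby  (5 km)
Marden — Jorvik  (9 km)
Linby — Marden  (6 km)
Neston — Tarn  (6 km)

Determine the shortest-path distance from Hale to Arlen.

10 km

Settle nodes by increasing distance from Hale:
Hale: 0
Pirton: 5  (via Hale)
Tarn: 9  (via Pirton)
Arlen: 10  (via Tarn)
Shortest route: Hale–Pirton–Tarn–Arlen = 10 km.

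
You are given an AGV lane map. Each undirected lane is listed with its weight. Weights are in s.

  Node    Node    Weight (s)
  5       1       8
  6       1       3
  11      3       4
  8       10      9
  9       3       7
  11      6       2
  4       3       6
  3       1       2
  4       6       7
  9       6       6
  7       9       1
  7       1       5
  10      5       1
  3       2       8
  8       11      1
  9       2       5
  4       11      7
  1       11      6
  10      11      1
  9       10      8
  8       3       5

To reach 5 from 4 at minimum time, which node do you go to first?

Compare a few routes:
4 - 6 - 11 - 10 - 5: 7+2+1+1 = 11
4 - 11 - 10 - 5: 7+1+1 = 9
The minimum is 9 s via 4 - 11 - 10 - 5.
So from 4 the first move is to 11.

11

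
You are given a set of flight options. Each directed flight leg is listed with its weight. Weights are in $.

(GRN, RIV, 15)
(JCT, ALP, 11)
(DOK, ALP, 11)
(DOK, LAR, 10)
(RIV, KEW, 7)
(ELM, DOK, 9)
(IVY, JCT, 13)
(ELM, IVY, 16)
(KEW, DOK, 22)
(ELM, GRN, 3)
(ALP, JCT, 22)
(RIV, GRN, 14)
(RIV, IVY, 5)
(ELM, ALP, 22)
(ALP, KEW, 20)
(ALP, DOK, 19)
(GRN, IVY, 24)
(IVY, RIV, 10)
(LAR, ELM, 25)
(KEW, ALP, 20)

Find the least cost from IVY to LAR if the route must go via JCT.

$53

Best IVY to JCT: IVY → JCT costing 13
Shortest JCT→LAR: JCT → ALP → DOK → LAR = 40
Total via JCT: 13 + 40 = $53.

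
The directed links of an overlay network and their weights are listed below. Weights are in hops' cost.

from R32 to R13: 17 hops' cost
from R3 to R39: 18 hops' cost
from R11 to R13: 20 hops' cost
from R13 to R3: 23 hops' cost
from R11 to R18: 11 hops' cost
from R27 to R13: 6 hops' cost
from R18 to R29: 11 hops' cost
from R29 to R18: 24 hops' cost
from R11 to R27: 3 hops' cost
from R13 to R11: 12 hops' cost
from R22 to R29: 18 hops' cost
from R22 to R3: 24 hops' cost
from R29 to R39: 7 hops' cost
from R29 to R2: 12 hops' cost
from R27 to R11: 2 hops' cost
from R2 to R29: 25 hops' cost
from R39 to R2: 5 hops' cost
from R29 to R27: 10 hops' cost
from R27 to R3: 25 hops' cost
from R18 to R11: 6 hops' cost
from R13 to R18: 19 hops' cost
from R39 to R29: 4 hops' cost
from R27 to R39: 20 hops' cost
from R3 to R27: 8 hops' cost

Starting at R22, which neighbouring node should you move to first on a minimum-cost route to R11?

Enumerating some paths:
R22 - R29 - R27 - R11: 18+10+2 = 30
R22 - R29 - R27 - R13 - R11: 18+10+6+12 = 46
R22 - R3 - R27 - R11: 24+8+2 = 34
Cheapest is R22 - R29 - R27 - R11 at 30 hops' cost.
So from R22 the first move is to R29.

R29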